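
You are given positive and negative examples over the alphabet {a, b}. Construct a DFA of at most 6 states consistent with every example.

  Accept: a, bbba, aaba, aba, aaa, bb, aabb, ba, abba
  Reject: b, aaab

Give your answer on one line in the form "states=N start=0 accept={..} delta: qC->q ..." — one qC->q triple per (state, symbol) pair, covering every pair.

Grow the machine one transition at a time. Run the examples from 0; the earliest place one falls off (shortest prefix, ties alphabetical) gets sent to the lowest-numbered state that keeps every Accept/Reject pair distinguishable — a pair clashes when both reach the same state with identical unread suffix — and to a fresh state only if none does.
a: 0a undefined. 0a->0: ok.
b: 0b undefined. 0b->0: no, a/b meet in 0. Open state 1: 0b->1.
ba: 1a undefined. 1a->0: ok.
bb: 1b undefined. 1b->0: ok.
All examples now run through 2 states with every (state, symbol) defined. Accept strings end in {0}, Reject strings end in {1}; accept={0}.

states=2 start=0 accept={0} delta: 0a->0 0b->1 1a->0 1b->0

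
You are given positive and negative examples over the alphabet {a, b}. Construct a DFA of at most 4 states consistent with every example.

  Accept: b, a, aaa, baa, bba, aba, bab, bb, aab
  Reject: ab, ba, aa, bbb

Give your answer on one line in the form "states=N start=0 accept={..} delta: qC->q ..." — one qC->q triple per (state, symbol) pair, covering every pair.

Fold the examples into a partial DFA from state 0: repeatedly fix the first undefined (state, symbol) met by the shortest-then-alphabetical prefix, trying targets in increasing order and rejecting any under which an Accept and a Reject string meet in one state with the same remainder; add a state when all current targets are rejected. Accepting states are where Accept strings end.
a: 0a undefined. 0a->0: no, b/ab meet in 0 with "b" left. Open state 1: 0a->1.
b: 0b undefined. 0b->0: no, b/bbb meet in 0. 0b->1: no, bb/ab meet in 1 with "b" left. Open state 2: 0b->2.
aa: 1a undefined. 1a->0: ok.
ab: 1b undefined. 1b->0: ok.
ba: 2a undefined. 2a->0: ok.
bb: 2b undefined. 2b->0: no, b/bbb meet in 2. 2b->1: no, bba/ab meet in 0. 2b->2: no, b/bbb meet in 2. Open state 3: 2b->3.
bba: 3a undefined. 3a->0: no, bba/ab meet in 0. 3a->1: ok.
bbb: 3b undefined. 3b->0: ok.
All examples now run through 4 states with every (state, symbol) defined. Accept strings end in {1,2,3}, Reject strings end in {0}; accept={1,2,3}.

states=4 start=0 accept={1,2,3} delta: 0a->1 0b->2 1a->0 1b->0 2a->0 2b->3 3a->1 3b->0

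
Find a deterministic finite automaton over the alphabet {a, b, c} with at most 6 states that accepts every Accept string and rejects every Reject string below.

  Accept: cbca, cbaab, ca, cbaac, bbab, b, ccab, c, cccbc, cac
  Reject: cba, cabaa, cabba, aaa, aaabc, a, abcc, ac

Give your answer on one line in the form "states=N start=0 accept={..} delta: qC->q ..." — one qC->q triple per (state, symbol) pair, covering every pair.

states=5 start=0 accept={0,2,3} delta: 0a->1 0b->0 0c->2 1a->0 1b->2 1c->1 2a->3 2b->0 2c->4 3a->1 3b->2 3c->0 4a->0 4b->0 4c->4

Grow the machine one transition at a time. Run the examples from 0; the earliest place one falls off (shortest prefix, ties alphabetical) gets sent to the lowest-numbered state that keeps every Accept/Reject pair distinguishable — a pair clashes when both reach the same state with identical unread suffix — and to a fresh state only if none does.
a: 0a undefined. 0a->0: no, c/ac meet in 0 with "c" left. Open state 1: 0a->1.
b: 0b undefined. 0b->0: ok.
c: 0c undefined. 0c->0: no, cbca/cba meet in 1. 0c->1: no, c/a meet in 1. Open state 2: 0c->2.
aa: 1a undefined. 1a->0: ok.
ab: 1b undefined. 1b->0: no, c/aaabc meet in 2. 1b->1: no, bbab/aaa meet in 1. 1b->2: ok.
ac: 1c undefined. 1c->0: no, b/ac meet in 0. 1c->1: ok.
ca: 2a undefined. 2a->0: no, ca/cabaa meet in 0. 2a->1: no, ca/aaa meet in 1. 2a->2: no, cac/aaabc meet in 2 with "c" left. Open state 3: 2a->3.
cb: 2b undefined. 2b->0: ok.
cc: 2c undefined. 2c->0: no, cbaab/aaabc meet in 0. 2c->1: no, cccbc/cba meet in 1. 2c->2: no, cbaac/aaabc meet in 2. 2c->3: no, cbca/aaabc meet in 3. Open state 4: 2c->4.
cab: 3b undefined. 3b->0: no, cbaab/cabaa meet in 0. 3b->1: no, cbca/cabba meet in 3. 3b->2: ok.
cac: 3c undefined. 3c->0: ok.
cca: 4a undefined. 4a->0: ok.
ccc: 4c undefined. 4c->0: no, cbaab/abcc meet in 0. 4c->1: no, cccbc/aaabc meet in 4. 4c->2: no, cbaac/abcc meet in 2. 4c->3: no, cbca/abcc meet in 3. 4c->4: ok.
cccb: 4b undefined. 4b->0: ok.
cabaa: 3a undefined. 3a->0: no, cbaab/cabaa meet in 0. 3a->1: ok.
All examples now run through 5 states with every (state, symbol) defined. Accept strings end in {0,2,3}, Reject strings end in {1,4}; accept={0,2,3}.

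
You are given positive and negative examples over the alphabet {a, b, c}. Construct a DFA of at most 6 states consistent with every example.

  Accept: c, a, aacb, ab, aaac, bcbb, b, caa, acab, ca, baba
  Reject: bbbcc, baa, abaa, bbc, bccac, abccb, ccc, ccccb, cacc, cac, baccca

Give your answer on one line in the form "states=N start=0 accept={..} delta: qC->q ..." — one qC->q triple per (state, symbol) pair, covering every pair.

states=5 start=0 accept={0,1,2} delta: 0a->0 0b->1 0c->2 1a->3 1b->1 1c->3 2a->2 2b->0 2c->3 3a->3 3b->0 3c->4 4a->3 4b->3 4c->4

State merging on the prefix tree: take the shortest (then alphabetical) example prefix whose next move is undefined and point that move at state 0, else 1, else 2, ...; a target is out if some Accept/Reject pair would then sit in one state with the same input left (inseparable). If every existing state is out, open a new one.
a: 0a undefined. 0a->0: ok.
b: 0b undefined. 0b->0: no, c/bbc meet in 0 with "c" left. Open state 1: 0b->1.
c: 0c undefined. 0c->0: no, c/ccc meet in 0. 0c->1: no, caa/baa meet in 1 with "aa" left. Open state 2: 0c->2.
ba: 1a undefined. 1a->0: no, a/baa meet in 0. 1a->1: no, ab/baa meet in 1. 1a->2: no, ca/baa meet in 2 with "a" left. Open state 3: 1a->3.
bb: 1b undefined. 1b->0: no, c/bbc meet in 2. 1b->1: ok.
bc: 1c undefined. 1c->0: no, c/bbbcc meet in 2. 1c->1: no, ab/bbbcc meet in 1. 1c->2: no, c/bbc meet in 2. 1c->3: ok.
ca: 2a undefined. 2a->0: no, c/cac meet in 2. 2a->1: no, caa/bbc meet in 3. 2a->2: ok.
cc: 2c undefined. 2c->0: no, c/ccc meet in 2. 2c->1: no, ab/cac meet in 1. 2c->2: no, c/ccc meet in 2. 2c->3: ok.
baa: 3a undefined. 3a->0: no, a/baa meet in 0. 3a->1: no, ab/baa meet in 1. 3a->2: no, c/baa meet in 2. 3a->3: ok.
bab: 3b undefined. 3b->0: ok.
bac: 3c undefined. 3c->0: no, c/bccac meet in 2. 3c->1: no, a/ccccb meet in 0. 3c->2: no, c/bbbcc meet in 2. 3c->3: no, a/abccb meet in 0. Open state 4: 3c->4.
aacb: 2b undefined. 2b->0: ok.
bacc: 4c undefined. 4c->0: no, c/baccca meet in 2. 4c->1: no, ab/ccccb meet in 1. 4c->2: no, a/ccccb meet in 0. 4c->3: no, a/ccccb meet in 0. 4c->4: ok.
bcca: 4a undefined. 4a->0: no, c/bccac meet in 2. 4a->1: no, ab/baccca meet in 1. 4a->2: no, c/baccca meet in 2. 4a->3: ok.
abccb: 4b undefined. 4b->0: no, a/abccb meet in 0. 4b->1: no, ab/abccb meet in 1. 4b->2: no, c/abccb meet in 2. 4b->3: ok.
All examples now run through 5 states with every (state, symbol) defined. Accept strings end in {0,1,2}, Reject strings end in {3,4}; accept={0,1,2}.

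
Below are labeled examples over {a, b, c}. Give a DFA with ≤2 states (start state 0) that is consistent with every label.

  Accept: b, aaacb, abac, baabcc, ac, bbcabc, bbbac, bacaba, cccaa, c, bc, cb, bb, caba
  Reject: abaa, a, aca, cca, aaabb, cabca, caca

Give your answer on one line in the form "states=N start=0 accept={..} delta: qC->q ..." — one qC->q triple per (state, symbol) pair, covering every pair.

states=2 start=0 accept={0} delta: 0a->1 0b->0 0c->0 1a->0 1b->1 1c->0

Grow the machine one transition at a time. Run the examples from 0; the earliest place one falls off (shortest prefix, ties alphabetical) gets sent to the lowest-numbered state that keeps every Accept/Reject pair distinguishable — a pair clashes when both reach the same state with identical unread suffix — and to a fresh state only if none does.
a: 0a undefined. 0a->0: no, bb/aaabb meet in 0 with "bb" left. Open state 1: 0a->1.
b: 0b undefined. 0b->0: ok.
c: 0c undefined. 0c->0: ok.
aa: 1a undefined. 1a->0: ok.
ab: 1b undefined. 1b->0: no, b/abaa meet in 0. 1b->1: ok.
ac: 1c undefined. 1c->0: ok.
All examples now run through 2 states with every (state, symbol) defined. Accept strings end in {0}, Reject strings end in {1}; accept={0}.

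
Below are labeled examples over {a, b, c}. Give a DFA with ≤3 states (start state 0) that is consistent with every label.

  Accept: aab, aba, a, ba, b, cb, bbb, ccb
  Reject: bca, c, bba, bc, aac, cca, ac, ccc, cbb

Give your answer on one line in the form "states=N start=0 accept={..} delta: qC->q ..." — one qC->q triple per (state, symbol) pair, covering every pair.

State merging on the prefix tree: take the shortest (then alphabetical) example prefix whose next move is undefined and point that move at state 0, else 1, else 2, ...; a target is out if some Accept/Reject pair would then sit in one state with the same input left (inseparable). If every existing state is out, open a new one.
a: 0a undefined. 0a->0: ok.
b: 0b undefined. 0b->0: no, aab/bba meet in 0. Open state 1: 0b->1.
c: 0c undefined. 0c->0: no, a/c meet in 0. 0c->1: no, aab/c meet in 1. Open state 2: 0c->2.
ba: 1a undefined. 1a->0: ok.
bb: 1b undefined. 1b->0: no, aba/bba meet in 0. 1b->1: no, aba/bba meet in 0. 1b->2: ok.
bc: 1c undefined. 1c->0: no, aba/bca meet in 0. 1c->1: no, aab/bc meet in 1. 1c->2: ok.
cb: 2b undefined. 2b->0: no, aab/cbb meet in 1. 2b->1: ok.
cc: 2c undefined. 2c->0: no, aba/cca meet in 0. 2c->1: no, aba/cca meet in 0. 2c->2: ok.
bba: 2a undefined. 2a->0: no, aba/bca meet in 0. 2a->1: no, aab/bca meet in 1. 2a->2: ok.
All examples now run through 3 states with every (state, symbol) defined. Accept strings end in {0,1}, Reject strings end in {2}; accept={0,1}.

states=3 start=0 accept={0,1} delta: 0a->0 0b->1 0c->2 1a->0 1b->2 1c->2 2a->2 2b->1 2c->2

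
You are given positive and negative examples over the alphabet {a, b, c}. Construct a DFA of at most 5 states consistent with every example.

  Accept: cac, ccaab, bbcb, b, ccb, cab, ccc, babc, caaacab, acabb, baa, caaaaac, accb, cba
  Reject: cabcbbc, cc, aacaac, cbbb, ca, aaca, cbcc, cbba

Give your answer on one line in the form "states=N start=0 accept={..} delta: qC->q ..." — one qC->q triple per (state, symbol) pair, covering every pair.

Grow the machine one transition at a time. Run the examples from 0; the earliest place one falls off (shortest prefix, ties alphabetical) gets sent to the lowest-numbered state that keeps every Accept/Reject pair distinguishable — a pair clashes when both reach the same state with identical unread suffix — and to a fresh state only if none does.
a: 0a undefined. 0a->0: ok.
b: 0b undefined. 0b->0: ok.
c: 0c undefined. 0c->0: no, cac/cabcbbc meet in 0. Open state 1: 0c->1.
ca: 1a undefined. 1a->0: no, cac/aacaac meet in 1. 1a->1: no, cac/cc meet in 1 with "c" left. Open state 2: 1a->2.
cb: 1b undefined. 1b->0: no, bbcb/cbbb meet in 0. 1b->1: no, bbcb/cbbb meet in 1. 1b->2: no, bbcb/ca meet in 2. Open state 3: 1b->3.
cc: 1c undefined. 1c->0: no, ccaab/cc meet in 0. 1c->1: no, ccc/cc meet in 1. 1c->2: ok.
caa: 2a undefined. 2a->0: no, babc/aacaac meet in 1. 2a->1: ok.
cab: 2b undefined. 2b->0: ok.
cac: 2c undefined. 2c->0: ok.
cba: 3a undefined. 3a->0: ok.
cbb: 3b undefined. 3b->0: no, cac/cbbb meet in 0. 3b->1: no, bbcb/cbbb meet in 3. 3b->2: no, cac/cabcbbc meet in 0. 3b->3: no, cac/cbba meet in 0. Open state 4: 3b->4.
cbc: 3c undefined. 3c->0: no, babc/cbcc meet in 1. 3c->1: ok.
cbba: 4a undefined. 4a->0: no, cac/cbba meet in 0. 4a->1: no, babc/cbba meet in 1. 4a->2: ok.
cbbb: 4b undefined. 4b->0: no, cac/cbbb meet in 0. 4b->1: no, babc/cbbb meet in 1. 4b->2: ok.
cabcbbc: 4c undefined. 4c->0: no, cac/cabcbbc meet in 0. 4c->1: no, babc/cabcbbc meet in 1. 4c->2: ok.
All examples now run through 5 states with every (state, symbol) defined. Accept strings end in {0,1,3}, Reject strings end in {2}; accept={0,1,3}.

states=5 start=0 accept={0,1,3} delta: 0a->0 0b->0 0c->1 1a->2 1b->3 1c->2 2a->1 2b->0 2c->0 3a->0 3b->4 3c->1 4a->2 4b->2 4c->2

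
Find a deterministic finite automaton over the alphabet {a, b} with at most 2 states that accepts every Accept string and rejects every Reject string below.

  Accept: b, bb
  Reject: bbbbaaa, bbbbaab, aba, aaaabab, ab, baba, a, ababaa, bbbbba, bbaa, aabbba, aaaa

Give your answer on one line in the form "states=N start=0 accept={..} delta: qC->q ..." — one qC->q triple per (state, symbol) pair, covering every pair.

states=2 start=0 accept={0} delta: 0a->1 0b->0 1a->1 1b->1

State merging on the prefix tree: take the shortest (then alphabetical) example prefix whose next move is undefined and point that move at state 0, else 1, else 2, ...; a target is out if some Accept/Reject pair would then sit in one state with the same input left (inseparable). If every existing state is out, open a new one.
a: 0a undefined. 0a->0: no, b/ab meet in 0 with "b" left. Open state 1: 0a->1.
b: 0b undefined. 0b->0: ok.
aa: 1a undefined. 1a->0: no, b/bbbbaab meet in 0. 1a->1: ok.
ab: 1b undefined. 1b->0: no, b/bbbbaab meet in 0. 1b->1: ok.
All examples now run through 2 states with every (state, symbol) defined. Accept strings end in {0}, Reject strings end in {1}; accept={0}.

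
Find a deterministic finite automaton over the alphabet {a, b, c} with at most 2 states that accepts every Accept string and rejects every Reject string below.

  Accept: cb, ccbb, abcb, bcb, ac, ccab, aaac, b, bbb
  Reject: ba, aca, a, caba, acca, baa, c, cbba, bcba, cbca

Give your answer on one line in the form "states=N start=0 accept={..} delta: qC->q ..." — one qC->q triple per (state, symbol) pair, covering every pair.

states=2 start=0 accept={0} delta: 0a->1 0b->0 0c->1 1a->1 1b->0 1c->0

Grow the machine one transition at a time. Run the examples from 0; the earliest place one falls off (shortest prefix, ties alphabetical) gets sent to the lowest-numbered state that keeps every Accept/Reject pair distinguishable — a pair clashes when both reach the same state with identical unread suffix — and to a fresh state only if none does.
a: 0a undefined. 0a->0: no, ac/c meet in 0 with "c" left. Open state 1: 0a->1.
b: 0b undefined. 0b->0: ok.
c: 0c undefined. 0c->0: no, cb/c meet in 0. 0c->1: ok.
aa: 1a undefined. 1a->0: no, b/baa meet in 0. 1a->1: ok.
ab: 1b undefined. 1b->0: ok.
ac: 1c undefined. 1c->0: ok.
All examples now run through 2 states with every (state, symbol) defined. Accept strings end in {0}, Reject strings end in {1}; accept={0}.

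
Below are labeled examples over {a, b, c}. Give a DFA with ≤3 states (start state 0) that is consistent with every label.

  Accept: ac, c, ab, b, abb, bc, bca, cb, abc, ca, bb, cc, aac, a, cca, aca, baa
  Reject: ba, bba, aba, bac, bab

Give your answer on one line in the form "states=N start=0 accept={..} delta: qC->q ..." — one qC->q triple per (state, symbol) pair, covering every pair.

states=3 start=0 accept={0,1} delta: 0a->0 0b->1 0c->0 1a->2 1b->1 1c->0 2a->0 2b->2 2c->2

Fold the examples into a partial DFA from state 0: repeatedly fix the first undefined (state, symbol) met by the shortest-then-alphabetical prefix, trying targets in increasing order and rejecting any under which an Accept and a Reject string meet in one state with the same remainder; add a state when all current targets are rejected. Accepting states are where Accept strings end.
a: 0a undefined. 0a->0: ok.
b: 0b undefined. 0b->0: no, ac/bac meet in 0 with "c" left. Open state 1: 0b->1.
c: 0c undefined. 0c->0: ok.
ba: 1a undefined. 1a->0: no, ac/ba meet in 0. 1a->1: no, ab/ba meet in 1. Open state 2: 1a->2.
bb: 1b undefined. 1b->0: no, ac/bba meet in 0. 1b->1: ok.
bc: 1c undefined. 1c->0: ok.
baa: 2a undefined. 2a->0: ok.
bab: 2b undefined. 2b->0: no, ac/bab meet in 0. 2b->1: no, ab/bab meet in 1. 2b->2: ok.
bac: 2c undefined. 2c->0: no, ac/bac meet in 0. 2c->1: no, ab/bac meet in 1. 2c->2: ok.
All examples now run through 3 states with every (state, symbol) defined. Accept strings end in {0,1}, Reject strings end in {2}; accept={0,1}.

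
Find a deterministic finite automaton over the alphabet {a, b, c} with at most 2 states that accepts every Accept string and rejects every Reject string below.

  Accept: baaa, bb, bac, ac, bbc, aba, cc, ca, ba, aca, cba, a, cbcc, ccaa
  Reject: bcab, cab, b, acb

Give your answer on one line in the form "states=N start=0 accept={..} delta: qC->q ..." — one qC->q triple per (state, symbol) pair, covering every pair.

State merging on the prefix tree: take the shortest (then alphabetical) example prefix whose next move is undefined and point that move at state 0, else 1, else 2, ...; a target is out if some Accept/Reject pair would then sit in one state with the same input left (inseparable). If every existing state is out, open a new one.
a: 0a undefined. 0a->0: ok.
b: 0b undefined. 0b->0: no, baaa/b meet in 0. Open state 1: 0b->1.
c: 0c undefined. 0c->0: ok.
ba: 1a undefined. 1a->0: ok.
bb: 1b undefined. 1b->0: ok.
bc: 1c undefined. 1c->0: ok.
All examples now run through 2 states with every (state, symbol) defined. Accept strings end in {0}, Reject strings end in {1}; accept={0}.

states=2 start=0 accept={0} delta: 0a->0 0b->1 0c->0 1a->0 1b->0 1c->0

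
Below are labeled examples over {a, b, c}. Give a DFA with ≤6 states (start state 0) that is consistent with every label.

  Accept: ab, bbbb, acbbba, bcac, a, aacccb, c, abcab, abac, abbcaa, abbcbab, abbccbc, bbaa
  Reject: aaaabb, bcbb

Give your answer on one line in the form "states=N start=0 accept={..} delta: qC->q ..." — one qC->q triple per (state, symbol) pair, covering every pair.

Fold the examples into a partial DFA from state 0: repeatedly fix the first undefined (state, symbol) met by the shortest-then-alphabetical prefix, trying targets in increasing order and rejecting any under which an Accept and a Reject string meet in one state with the same remainder; add a state when all current targets are rejected. Accepting states are where Accept strings end.
a: 0a undefined. 0a->0: ok.
b: 0b undefined. 0b->0: no, ab/aaaabb meet in 0. Open state 1: 0b->1.
c: 0c undefined. 0c->0: ok.
bb: 1b undefined. 1b->0: no, bbbb/aaaabb meet in 0. 1b->1: no, ab/aaaabb meet in 1. Open state 2: 1b->2.
bc: 1c undefined. 1c->0: ok.
aba: 1a undefined. 1a->0: ok.
bba: 2a undefined. 2a->0: ok.
bbb: 2b undefined. 2b->0: ok.
abbc: 2c undefined. 2c->0: ok.
All examples now run through 3 states with every (state, symbol) defined. Accept strings end in {0,1}, Reject strings end in {2}; accept={0,1}.

states=3 start=0 accept={0,1} delta: 0a->0 0b->1 0c->0 1a->0 1b->2 1c->0 2a->0 2b->0 2c->0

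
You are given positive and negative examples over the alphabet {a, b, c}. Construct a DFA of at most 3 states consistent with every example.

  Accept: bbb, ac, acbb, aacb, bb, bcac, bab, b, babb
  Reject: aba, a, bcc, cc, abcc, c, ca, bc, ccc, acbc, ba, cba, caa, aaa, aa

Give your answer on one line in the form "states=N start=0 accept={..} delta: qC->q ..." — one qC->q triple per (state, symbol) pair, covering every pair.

Grow the machine one transition at a time. Run the examples from 0; the earliest place one falls off (shortest prefix, ties alphabetical) gets sent to the lowest-numbered state that keeps every Accept/Reject pair distinguishable — a pair clashes when both reach the same state with identical unread suffix — and to a fresh state only if none does.
a: 0a undefined. 0a->0: no, ac/c meet in 0 with "c" left. Open state 1: 0a->1.
b: 0b undefined. 0b->0: ok.
c: 0c undefined. 0c->0: no, bbb/bcc meet in 0. 0c->1: no, ac/bcc meet in 1 with "c" left. Open state 2: 0c->2.
aa: 1a undefined. 1a->0: no, bbb/aa meet in 0. 1a->1: ok.
ab: 1b undefined. 1b->0: ok.
ac: 1c undefined. 1c->0: ok.
ca: 2a undefined. 2a->0: no, bbb/ca meet in 0. 2a->1: ok.
cb: 2b undefined. 2b->0: ok.
cc: 2c undefined. 2c->0: no, bbb/bcc meet in 0. 2c->1: no, bbb/ccc meet in 0. 2c->2: ok.
All examples now run through 3 states with every (state, symbol) defined. Accept strings end in {0}, Reject strings end in {1,2}; accept={0}.

states=3 start=0 accept={0} delta: 0a->1 0b->0 0c->2 1a->1 1b->0 1c->0 2a->1 2b->0 2c->2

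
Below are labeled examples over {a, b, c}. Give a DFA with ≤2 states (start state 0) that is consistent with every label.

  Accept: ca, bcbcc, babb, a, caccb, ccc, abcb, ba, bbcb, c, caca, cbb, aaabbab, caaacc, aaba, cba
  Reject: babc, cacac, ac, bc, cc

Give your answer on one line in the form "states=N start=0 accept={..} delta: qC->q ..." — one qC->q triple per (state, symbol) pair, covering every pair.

states=2 start=0 accept={1} delta: 0a->1 0b->1 0c->1 1a->1 1b->1 1c->0

Grow the machine one transition at a time. Run the examples from 0; the earliest place one falls off (shortest prefix, ties alphabetical) gets sent to the lowest-numbered state that keeps every Accept/Reject pair distinguishable — a pair clashes when both reach the same state with identical unread suffix — and to a fresh state only if none does.
a: 0a undefined. 0a->0: no, c/ac meet in 0 with "c" left. Open state 1: 0a->1.
b: 0b undefined. 0b->0: no, c/bc meet in 0 with "c" left. 0b->1: ok.
c: 0c undefined. 0c->0: no, ccc/cc meet in 0. 0c->1: ok.
aa: 1a undefined. 1a->0: no, a/cacac meet in 1. 1a->1: ok.
ab: 1b undefined. 1b->0: no, ca/babc meet in 1. 1b->1: ok.
ac: 1c undefined. 1c->0: ok.
All examples now run through 2 states with every (state, symbol) defined. Accept strings end in {1}, Reject strings end in {0}; accept={1}.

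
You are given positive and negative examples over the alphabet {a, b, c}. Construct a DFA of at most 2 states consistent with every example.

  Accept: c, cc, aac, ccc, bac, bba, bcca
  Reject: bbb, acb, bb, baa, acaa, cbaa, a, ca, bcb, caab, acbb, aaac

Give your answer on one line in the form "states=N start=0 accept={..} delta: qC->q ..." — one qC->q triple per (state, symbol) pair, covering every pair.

Grow the machine one transition at a time. Run the examples from 0; the earliest place one falls off (shortest prefix, ties alphabetical) gets sent to the lowest-numbered state that keeps every Accept/Reject pair distinguishable — a pair clashes when both reach the same state with identical unread suffix — and to a fresh state only if none does.
a: 0a undefined. 0a->0: no, c/aaac meet in 0 with "c" left. Open state 1: 0a->1.
b: 0b undefined. 0b->0: no, bba/a meet in 1. 0b->1: ok.
c: 0c undefined. 0c->0: ok.
aa: 1a undefined. 1a->0: ok.
ac: 1c undefined. 1c->0: no, c/acaa meet in 0. 1c->1: ok.
bb: 1b undefined. 1b->0: no, c/acb meet in 0. 1b->1: ok.
All examples now run through 2 states with every (state, symbol) defined. Accept strings end in {0}, Reject strings end in {1}; accept={0}.

states=2 start=0 accept={0} delta: 0a->1 0b->1 0c->0 1a->0 1b->1 1c->1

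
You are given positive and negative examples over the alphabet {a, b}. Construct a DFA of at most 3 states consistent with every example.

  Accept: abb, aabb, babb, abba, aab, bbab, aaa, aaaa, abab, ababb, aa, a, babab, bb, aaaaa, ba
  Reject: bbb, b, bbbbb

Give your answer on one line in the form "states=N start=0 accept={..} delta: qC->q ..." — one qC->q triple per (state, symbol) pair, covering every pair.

State merging on the prefix tree: take the shortest (then alphabetical) example prefix whose next move is undefined and point that move at state 0, else 1, else 2, ...; a target is out if some Accept/Reject pair would then sit in one state with the same input left (inseparable). If every existing state is out, open a new one.
a: 0a undefined. 0a->0: no, aab/b meet in 0 with "b" left. Open state 1: 0a->1.
b: 0b undefined. 0b->0: no, bb/bbb meet in 0. 0b->1: no, abb/bbb meet in 1 with "bb" left. Open state 2: 0b->2.
aa: 1a undefined. 1a->0: no, aab/b meet in 2. 1a->1: ok.
ab: 1b undefined. 1b->0: no, abb/b meet in 2. 1b->1: ok.
ba: 2a undefined. 2a->0: no, babab/b meet in 2. 2a->1: ok.
bb: 2b undefined. 2b->0: ok.
All examples now run through 3 states with every (state, symbol) defined. Accept strings end in {0,1}, Reject strings end in {2}; accept={0,1}.

states=3 start=0 accept={0,1} delta: 0a->1 0b->2 1a->1 1b->1 2a->1 2b->0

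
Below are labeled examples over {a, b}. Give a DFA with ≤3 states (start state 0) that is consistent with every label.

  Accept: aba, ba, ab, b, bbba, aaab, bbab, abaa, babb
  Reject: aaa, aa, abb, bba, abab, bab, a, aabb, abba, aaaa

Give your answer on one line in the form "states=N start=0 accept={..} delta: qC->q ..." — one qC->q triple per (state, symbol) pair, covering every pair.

State merging on the prefix tree: take the shortest (then alphabetical) example prefix whose next move is undefined and point that move at state 0, else 1, else 2, ...; a target is out if some Accept/Reject pair would then sit in one state with the same input left (inseparable). If every existing state is out, open a new one.
a: 0a undefined. 0a->0: ok.
b: 0b undefined. 0b->0: no, aba/aaa meet in 0. Open state 1: 0b->1.
ba: 1a undefined. 1a->0: no, aba/aaa meet in 0. 1a->1: ok.
bb: 1b undefined. 1b->0: ok.
All examples now run through 2 states with every (state, symbol) defined. Accept strings end in {1}, Reject strings end in {0}; accept={1}.

states=2 start=0 accept={1} delta: 0a->0 0b->1 1a->1 1b->0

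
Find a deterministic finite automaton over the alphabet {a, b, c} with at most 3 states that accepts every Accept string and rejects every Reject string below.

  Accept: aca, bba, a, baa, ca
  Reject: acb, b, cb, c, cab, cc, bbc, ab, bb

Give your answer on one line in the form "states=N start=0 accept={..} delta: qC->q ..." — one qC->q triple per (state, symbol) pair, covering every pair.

states=2 start=0 accept={0} delta: 0a->0 0b->1 0c->1 1a->0 1b->1 1c->1

State merging on the prefix tree: take the shortest (then alphabetical) example prefix whose next move is undefined and point that move at state 0, else 1, else 2, ...; a target is out if some Accept/Reject pair would then sit in one state with the same input left (inseparable). If every existing state is out, open a new one.
a: 0a undefined. 0a->0: ok.
b: 0b undefined. 0b->0: no, bba/b meet in 0. Open state 1: 0b->1.
c: 0c undefined. 0c->0: no, aca/c meet in 0. 0c->1: ok.
ba: 1a undefined. 1a->0: ok.
bb: 1b undefined. 1b->0: no, aca/acb meet in 0. 1b->1: ok.
cc: 1c undefined. 1c->0: no, aca/cc meet in 0. 1c->1: ok.
All examples now run through 2 states with every (state, symbol) defined. Accept strings end in {0}, Reject strings end in {1}; accept={0}.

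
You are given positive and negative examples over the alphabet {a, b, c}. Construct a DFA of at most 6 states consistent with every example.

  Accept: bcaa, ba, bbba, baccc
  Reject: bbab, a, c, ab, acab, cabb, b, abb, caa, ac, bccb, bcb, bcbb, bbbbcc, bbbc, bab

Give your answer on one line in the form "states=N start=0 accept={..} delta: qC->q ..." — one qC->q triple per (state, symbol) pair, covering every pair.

states=3 start=0 accept={2} delta: 0a->0 0b->1 0c->0 1a->2 1b->0 1c->1 2a->2 2b->0 2c->2

State merging on the prefix tree: take the shortest (then alphabetical) example prefix whose next move is undefined and point that move at state 0, else 1, else 2, ...; a target is out if some Accept/Reject pair would then sit in one state with the same input left (inseparable). If every existing state is out, open a new one.
a: 0a undefined. 0a->0: ok.
b: 0b undefined. 0b->0: no, bcaa/caa meet in 0 with "caa" left. Open state 1: 0b->1.
c: 0c undefined. 0c->0: ok.
ba: 1a undefined. 1a->0: no, ba/a meet in 0. 1a->1: no, ba/ab meet in 1. Open state 2: 1a->2.
bb: 1b undefined. 1b->0: ok.
bc: 1c undefined. 1c->0: no, bcaa/a meet in 0. 1c->1: ok.
bab: 2b undefined. 2b->0: ok.
bac: 2c undefined. 2c->0: no, baccc/a meet in 0. 2c->1: no, baccc/bbab meet in 1. 2c->2: ok.
bcaa: 2a undefined. 2a->0: no, bcaa/a meet in 0. 2a->1: no, bcaa/bbab meet in 1. 2a->2: ok.
All examples now run through 3 states with every (state, symbol) defined. Accept strings end in {2}, Reject strings end in {0,1}; accept={2}.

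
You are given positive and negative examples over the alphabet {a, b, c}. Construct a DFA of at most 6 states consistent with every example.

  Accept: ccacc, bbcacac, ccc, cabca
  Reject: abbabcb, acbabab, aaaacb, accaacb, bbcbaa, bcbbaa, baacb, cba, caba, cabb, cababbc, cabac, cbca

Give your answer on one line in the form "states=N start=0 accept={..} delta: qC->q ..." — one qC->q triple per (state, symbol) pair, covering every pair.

states=4 start=0 accept={1} delta: 0a->0 0b->0 0c->1 1a->2 1b->0 1c->1 2a->2 2b->2 2c->3 3a->1 3b->0 3c->1

State merging on the prefix tree: take the shortest (then alphabetical) example prefix whose next move is undefined and point that move at state 0, else 1, else 2, ...; a target is out if some Accept/Reject pair would then sit in one state with the same input left (inseparable). If every existing state is out, open a new one.
a: 0a undefined. 0a->0: ok.
b: 0b undefined. 0b->0: ok.
c: 0c undefined. 0c->0: no, ccacc/abbabcb meet in 0. Open state 1: 0c->1.
ca: 1a undefined. 1a->0: no, bbcacac/cababbc meet in 1. 1a->1: no, cabca/cbca meet in 1 with "bca" left. Open state 2: 1a->2.
cb: 1b undefined. 1b->0: ok.
cc: 1c undefined. 1c->0: no, ccacc/abbabcb meet in 0. 1c->1: ok.
cab: 2b undefined. 2b->0: no, ccc/cababbc meet in 1. 2b->1: no, ccc/cababbc meet in 1. 2b->2: ok.
caba: 2a undefined. 2a->0: no, ccc/cababbc meet in 1. 2a->1: no, ccc/caba meet in 1. 2a->2: ok.
cabc: 2c undefined. 2c->0: no, cabca/abbabcb meet in 0. 2c->1: no, ccacc/cababbc meet in 1. 2c->2: no, ccacc/accaacb meet in 2. Open state 3: 2c->3.
cabca: 3a undefined. 3a->0: no, cabca/abbabcb meet in 0. 3a->1: ok.
ccacc: 3c undefined. 3c->0: no, ccacc/abbabcb meet in 0. 3c->1: ok.
accaacb: 3b undefined. 3b->0: ok.
All examples now run through 4 states with every (state, symbol) defined. Accept strings end in {1}, Reject strings end in {0,2,3}; accept={1}.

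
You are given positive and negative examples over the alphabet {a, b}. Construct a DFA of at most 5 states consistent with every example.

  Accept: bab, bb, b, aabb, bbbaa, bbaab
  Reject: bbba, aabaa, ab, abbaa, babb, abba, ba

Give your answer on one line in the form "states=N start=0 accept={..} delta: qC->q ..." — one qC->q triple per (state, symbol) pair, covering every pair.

State merging on the prefix tree: take the shortest (then alphabetical) example prefix whose next move is undefined and point that move at state 0, else 1, else 2, ...; a target is out if some Accept/Reject pair would then sit in one state with the same input left (inseparable). If every existing state is out, open a new one.
a: 0a undefined. 0a->0: no, b/ab meet in 0 with "b" left. Open state 1: 0a->1.
b: 0b undefined. 0b->0: no, bab/ab meet in 1 with "b" left. 0b->1: no, bb/ab meet in 1 with "b" left. Open state 2: 0b->2.
aa: 1a undefined. 1a->0: ok.
ab: 1b undefined. 1b->0: ok.
ba: 2a undefined. 2a->0: no, bb/babb meet in 2 with "b" left. 2a->1: no, bab/aabaa meet in 0. 2a->2: no, b/aabaa meet in 2. Open state 3: 2a->3.
bb: 2b undefined. 2b->0: no, bb/ab meet in 0. 2b->1: no, bb/bbba meet in 1. 2b->2: no, bbbaa/aabaa meet in 3 with "a" left. 2b->3: no, bb/abba meet in 3. Open state 4: 2b->4.
bab: 3b undefined. 3b->0: no, bab/ab meet in 0. 3b->1: ok.
bba: 4a undefined. 4a->0: no, bbaab/ab meet in 0. 4a->1: ok.
bbb: 4b undefined. 4b->0: no, bab/bbba meet in 1. 4b->1: ok.
aabaa: 3a undefined. 3a->0: ok.
All examples now run through 5 states with every (state, symbol) defined. Accept strings end in {1,2,4}, Reject strings end in {0,3}; accept={1,2,4}.

states=5 start=0 accept={1,2,4} delta: 0a->1 0b->2 1a->0 1b->0 2a->3 2b->4 3a->0 3b->1 4a->1 4b->1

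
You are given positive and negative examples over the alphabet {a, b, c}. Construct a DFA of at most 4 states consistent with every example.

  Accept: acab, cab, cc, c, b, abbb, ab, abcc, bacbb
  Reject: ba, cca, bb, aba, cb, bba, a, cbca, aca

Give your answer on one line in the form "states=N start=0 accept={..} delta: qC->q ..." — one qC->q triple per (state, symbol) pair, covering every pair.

states=2 start=0 accept={1} delta: 0a->0 0b->1 0c->1 1a->0 1b->0 1c->1

Fold the examples into a partial DFA from state 0: repeatedly fix the first undefined (state, symbol) met by the shortest-then-alphabetical prefix, trying targets in increasing order and rejecting any under which an Accept and a Reject string meet in one state with the same remainder; add a state when all current targets are rejected. Accepting states are where Accept strings end.
a: 0a undefined. 0a->0: ok.
b: 0b undefined. 0b->0: no, b/ba meet in 0. Open state 1: 0b->1.
c: 0c undefined. 0c->0: no, acab/cb meet in 1. 0c->1: ok.
ba: 1a undefined. 1a->0: ok.
bb: 1b undefined. 1b->0: ok.
cc: 1c undefined. 1c->0: no, cc/ba meet in 0. 1c->1: ok.
All examples now run through 2 states with every (state, symbol) defined. Accept strings end in {1}, Reject strings end in {0}; accept={1}.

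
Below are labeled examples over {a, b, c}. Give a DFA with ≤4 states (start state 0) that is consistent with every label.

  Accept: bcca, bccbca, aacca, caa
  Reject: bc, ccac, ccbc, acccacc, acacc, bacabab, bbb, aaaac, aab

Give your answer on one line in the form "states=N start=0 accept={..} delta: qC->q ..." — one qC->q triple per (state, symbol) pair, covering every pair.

states=3 start=0 accept={2} delta: 0a->0 0b->0 0c->1 1a->2 1b->0 1c->1 2a->2 2b->0 2c->0

State merging on the prefix tree: take the shortest (then alphabetical) example prefix whose next move is undefined and point that move at state 0, else 1, else 2, ...; a target is out if some Accept/Reject pair would then sit in one state with the same input left (inseparable). If every existing state is out, open a new one.
a: 0a undefined. 0a->0: ok.
b: 0b undefined. 0b->0: ok.
c: 0c undefined. 0c->0: no, bcca/bc meet in 0. Open state 1: 0c->1.
ca: 1a undefined. 1a->0: no, caa/bacabab meet in 0. 1a->1: no, caa/bc meet in 1. Open state 2: 1a->2.
cc: 1c undefined. 1c->0: no, bcca/bbb meet in 0. 1c->1: ok.
caa: 2a undefined. 2a->0: no, caa/bbb meet in 0. 2a->1: no, caa/bc meet in 1. 2a->2: ok.
ccb: 1b undefined. 1b->0: ok.
acac: 2c undefined. 2c->0: ok.
bacab: 2b undefined. 2b->0: ok.
All examples now run through 3 states with every (state, symbol) defined. Accept strings end in {2}, Reject strings end in {0,1}; accept={2}.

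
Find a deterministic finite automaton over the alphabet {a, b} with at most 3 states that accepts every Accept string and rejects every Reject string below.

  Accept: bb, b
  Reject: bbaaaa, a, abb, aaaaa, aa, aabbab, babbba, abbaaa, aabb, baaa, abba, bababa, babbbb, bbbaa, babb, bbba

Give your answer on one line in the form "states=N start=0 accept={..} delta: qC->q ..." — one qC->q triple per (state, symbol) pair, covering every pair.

states=2 start=0 accept={0} delta: 0a->1 0b->0 1a->1 1b->1

Grow the machine one transition at a time. Run the examples from 0; the earliest place one falls off (shortest prefix, ties alphabetical) gets sent to the lowest-numbered state that keeps every Accept/Reject pair distinguishable — a pair clashes when both reach the same state with identical unread suffix — and to a fresh state only if none does.
a: 0a undefined. 0a->0: no, bb/abb meet in 0 with "bb" left. Open state 1: 0a->1.
b: 0b undefined. 0b->0: ok.
aa: 1a undefined. 1a->0: no, bb/bbaaaa meet in 0. 1a->1: ok.
ab: 1b undefined. 1b->0: no, bb/abb meet in 0. 1b->1: ok.
All examples now run through 2 states with every (state, symbol) defined. Accept strings end in {0}, Reject strings end in {1}; accept={0}.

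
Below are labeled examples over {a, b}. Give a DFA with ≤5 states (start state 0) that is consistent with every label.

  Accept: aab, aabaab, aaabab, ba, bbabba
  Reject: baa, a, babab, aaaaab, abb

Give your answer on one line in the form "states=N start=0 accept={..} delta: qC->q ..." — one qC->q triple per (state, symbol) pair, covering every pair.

states=4 start=0 accept={2} delta: 0a->1 0b->1 1a->2 1b->0 2a->3 2b->2 3a->2 3b->1

Grow the machine one transition at a time. Run the examples from 0; the earliest place one falls off (shortest prefix, ties alphabetical) gets sent to the lowest-numbered state that keeps every Accept/Reject pair distinguishable — a pair clashes when both reach the same state with identical unread suffix — and to a fresh state only if none does.
a: 0a undefined. 0a->0: no, aab/aaaaab meet in 0 with "b" left. Open state 1: 0a->1.
b: 0b undefined. 0b->0: no, ba/a meet in 1. 0b->1: ok.
aa: 1a undefined. 1a->0: no, aab/baa meet in 1. 1a->1: no, aab/aaaaab meet in 1 with "b" left. Open state 2: 1a->2.
ab: 1b undefined. 1b->0: ok.
aaa: 2a undefined. 2a->0: no, aab/aaaaab meet in 2 with "b" left. 2a->1: no, aaabab/aaaaab meet in 0. 2a->2: no, aab/aaaaab meet in 2 with "b" left. Open state 3: 2a->3.
aab: 2b undefined. 2b->0: no, aab/babab meet in 0. 2b->1: no, aab/a meet in 1. 2b->2: ok.
aaaa: 3a undefined. 3a->0: no, aabaab/a meet in 1. 3a->1: no, aab/aaaaab meet in 2. 3a->2: ok.
aaab: 3b undefined. 3b->0: no, aaabab/babab meet in 0. 3b->1: ok.
All examples now run through 4 states with every (state, symbol) defined. Accept strings end in {2}, Reject strings end in {1,3}; accept={2}.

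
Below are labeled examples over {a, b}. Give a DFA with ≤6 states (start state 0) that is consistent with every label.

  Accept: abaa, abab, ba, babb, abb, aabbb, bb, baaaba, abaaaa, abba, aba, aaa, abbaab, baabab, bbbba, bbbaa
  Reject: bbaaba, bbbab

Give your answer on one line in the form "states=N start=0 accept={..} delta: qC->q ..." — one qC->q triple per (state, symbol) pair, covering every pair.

states=5 start=0 accept={0,1,2,3} delta: 0a->0 0b->1 1a->0 1b->2 2a->2 2b->3 3a->4 3b->0 4a->0 4b->4

Fold the examples into a partial DFA from state 0: repeatedly fix the first undefined (state, symbol) met by the shortest-then-alphabetical prefix, trying targets in increasing order and rejecting any under which an Accept and a Reject string meet in one state with the same remainder; add a state when all current targets are rejected. Accepting states are where Accept strings end.
a: 0a undefined. 0a->0: ok.
b: 0b undefined. 0b->0: no, abaa/bbaaba meet in 0. Open state 1: 0b->1.
ba: 1a undefined. 1a->0: ok.
bb: 1b undefined. 1b->0: no, abaa/bbaaba meet in 0. 1b->1: no, abaa/bbaaba meet in 0. Open state 2: 1b->2.
bba: 2a undefined. 2a->0: no, abaa/bbaaba meet in 0. 2a->1: no, abaa/bbaaba meet in 0. 2a->2: ok.
bbb: 2b undefined. 2b->0: no, abaa/bbaaba meet in 0. 2b->1: no, abaa/bbaaba meet in 0. 2b->2: no, babb/bbaaba meet in 2. Open state 3: 2b->3.
bbba: 3a undefined. 3a->0: no, abaa/bbaaba meet in 0. 3a->1: no, abab/bbaaba meet in 1. 3a->2: no, babb/bbaaba meet in 2. 3a->3: no, aabbb/bbaaba meet in 3. Open state 4: 3a->4.
bbbb: 3b undefined. 3b->0: ok.
bbbaa: 4a undefined. 4a->0: ok.
bbbab: 4b undefined. 4b->0: no, abaa/bbbab meet in 0. 4b->1: no, abab/bbbab meet in 1. 4b->2: no, babb/bbbab meet in 2. 4b->3: no, aabbb/bbbab meet in 3. 4b->4: ok.
All examples now run through 5 states with every (state, symbol) defined. Accept strings end in {0,1,2,3}, Reject strings end in {4}; accept={0,1,2,3}.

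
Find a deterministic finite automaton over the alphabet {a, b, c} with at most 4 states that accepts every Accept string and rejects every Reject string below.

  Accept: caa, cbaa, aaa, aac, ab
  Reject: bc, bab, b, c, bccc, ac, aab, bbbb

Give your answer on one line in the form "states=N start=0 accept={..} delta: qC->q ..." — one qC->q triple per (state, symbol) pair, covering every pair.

states=3 start=0 accept={2} delta: 0a->1 0b->1 0c->0 1a->2 1b->2 1c->0 2a->2 2b->0 2c->2

Fold the examples into a partial DFA from state 0: repeatedly fix the first undefined (state, symbol) met by the shortest-then-alphabetical prefix, trying targets in increasing order and rejecting any under which an Accept and a Reject string meet in one state with the same remainder; add a state when all current targets are rejected. Accepting states are where Accept strings end.
a: 0a undefined. 0a->0: no, aac/c meet in 0 with "c" left. Open state 1: 0a->1.
b: 0b undefined. 0b->0: no, ab/bab meet in 1 with "b" left. 0b->1: ok.
c: 0c undefined. 0c->0: ok.
aa: 1a undefined. 1a->0: no, caa/c meet in 0. 1a->1: no, caa/b meet in 1. Open state 2: 1a->2.
ab: 1b undefined. 1b->0: no, ab/c meet in 0. 1b->1: no, ab/b meet in 1. 1b->2: ok.
ac: 1c undefined. 1c->0: ok.
aaa: 2a undefined. 2a->0: no, cbaa/bc meet in 0. 2a->1: no, cbaa/b meet in 1. 2a->2: ok.
aab: 2b undefined. 2b->0: ok.
aac: 2c undefined. 2c->0: no, aac/bc meet in 0. 2c->1: no, aac/b meet in 1. 2c->2: ok.
All examples now run through 3 states with every (state, symbol) defined. Accept strings end in {2}, Reject strings end in {0,1}; accept={2}.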